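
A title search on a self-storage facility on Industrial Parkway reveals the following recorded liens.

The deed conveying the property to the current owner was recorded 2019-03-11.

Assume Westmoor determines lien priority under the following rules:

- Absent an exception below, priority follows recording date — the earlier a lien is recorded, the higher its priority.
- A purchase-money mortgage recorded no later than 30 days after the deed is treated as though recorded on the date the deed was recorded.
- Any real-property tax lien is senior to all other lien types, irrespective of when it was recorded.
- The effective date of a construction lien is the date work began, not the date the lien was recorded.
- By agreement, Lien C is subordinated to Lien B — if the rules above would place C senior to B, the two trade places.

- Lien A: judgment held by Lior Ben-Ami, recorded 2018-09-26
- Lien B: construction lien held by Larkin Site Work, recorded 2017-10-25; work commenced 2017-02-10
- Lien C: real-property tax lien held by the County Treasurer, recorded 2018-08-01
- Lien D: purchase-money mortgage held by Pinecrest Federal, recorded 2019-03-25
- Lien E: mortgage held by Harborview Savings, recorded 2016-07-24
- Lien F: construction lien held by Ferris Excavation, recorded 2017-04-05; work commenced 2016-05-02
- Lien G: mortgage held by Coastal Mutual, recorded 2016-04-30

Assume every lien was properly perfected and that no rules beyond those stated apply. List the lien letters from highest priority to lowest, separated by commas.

Effective dates: B relates back to 2017-02-10 (work commenced); D's effective date is the deed date, 2019-03-11; F's effective date is 2016-05-02, when work began.
C is a real-property tax lien, so it outranks all other liens regardless of date.
The other liens, earliest effective date first: G (2016-04-30), F (2016-05-02), E (2016-07-24), B (2017-02-10), A (2018-09-26), D (2019-03-11).
Because C would otherwise rank above B, the subordination swaps them.

B, G, F, E, C, A, D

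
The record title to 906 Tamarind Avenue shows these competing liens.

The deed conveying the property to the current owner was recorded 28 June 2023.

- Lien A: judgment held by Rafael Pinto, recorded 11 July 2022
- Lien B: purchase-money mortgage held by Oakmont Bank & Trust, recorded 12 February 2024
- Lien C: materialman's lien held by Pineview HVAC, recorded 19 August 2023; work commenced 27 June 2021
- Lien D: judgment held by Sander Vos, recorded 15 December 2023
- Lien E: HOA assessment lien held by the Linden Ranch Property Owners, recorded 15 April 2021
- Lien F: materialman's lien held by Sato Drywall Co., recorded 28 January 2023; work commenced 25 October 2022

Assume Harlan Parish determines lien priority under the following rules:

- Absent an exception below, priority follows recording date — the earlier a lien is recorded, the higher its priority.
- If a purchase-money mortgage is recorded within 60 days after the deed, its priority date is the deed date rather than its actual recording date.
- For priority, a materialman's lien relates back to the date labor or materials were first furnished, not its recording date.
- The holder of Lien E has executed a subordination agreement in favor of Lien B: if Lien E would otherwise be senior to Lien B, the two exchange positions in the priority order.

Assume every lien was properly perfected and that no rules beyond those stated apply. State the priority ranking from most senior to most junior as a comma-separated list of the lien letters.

Effective dates: B missed the 60-day window (229 days after the deed), so its recording date stands; C's effective date is 27 June 2021, when work began; F is treated as recorded 25 October 2022, the work-commencement date.
Sorted by effective date: E (15 April 2021), C (27 June 2021), A (11 July 2022), F (25 October 2022), D (15 December 2023), B (12 February 2024).
The subordination applies — E was senior to B — so E and B swap.

B, C, A, F, D, E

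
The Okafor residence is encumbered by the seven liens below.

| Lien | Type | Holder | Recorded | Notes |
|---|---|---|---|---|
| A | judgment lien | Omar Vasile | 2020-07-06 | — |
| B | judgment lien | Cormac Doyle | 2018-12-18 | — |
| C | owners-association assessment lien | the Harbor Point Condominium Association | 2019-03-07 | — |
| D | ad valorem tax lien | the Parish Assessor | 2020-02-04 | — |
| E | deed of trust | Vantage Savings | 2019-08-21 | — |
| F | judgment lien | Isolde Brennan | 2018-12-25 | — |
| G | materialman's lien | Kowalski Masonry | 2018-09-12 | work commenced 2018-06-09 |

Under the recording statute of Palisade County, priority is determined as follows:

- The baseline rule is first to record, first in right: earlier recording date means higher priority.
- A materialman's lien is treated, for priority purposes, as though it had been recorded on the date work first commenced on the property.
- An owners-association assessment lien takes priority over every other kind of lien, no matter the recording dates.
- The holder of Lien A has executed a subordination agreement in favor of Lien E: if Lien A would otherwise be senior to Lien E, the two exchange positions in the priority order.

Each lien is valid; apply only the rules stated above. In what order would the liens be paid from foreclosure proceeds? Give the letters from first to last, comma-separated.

First, effective dates: G relates back to 2018-06-09 (work commenced).
C, as an owners-association assessment lien, has superpriority and ranks first.
Among the remaining liens, by effective date: G (2018-06-09), B (2018-12-18), F (2018-12-25), E (2019-08-21), D (2020-02-04), A (2020-07-06).
A is already junior to E, so the subordination agreement changes nothing.

C, G, B, F, E, D, A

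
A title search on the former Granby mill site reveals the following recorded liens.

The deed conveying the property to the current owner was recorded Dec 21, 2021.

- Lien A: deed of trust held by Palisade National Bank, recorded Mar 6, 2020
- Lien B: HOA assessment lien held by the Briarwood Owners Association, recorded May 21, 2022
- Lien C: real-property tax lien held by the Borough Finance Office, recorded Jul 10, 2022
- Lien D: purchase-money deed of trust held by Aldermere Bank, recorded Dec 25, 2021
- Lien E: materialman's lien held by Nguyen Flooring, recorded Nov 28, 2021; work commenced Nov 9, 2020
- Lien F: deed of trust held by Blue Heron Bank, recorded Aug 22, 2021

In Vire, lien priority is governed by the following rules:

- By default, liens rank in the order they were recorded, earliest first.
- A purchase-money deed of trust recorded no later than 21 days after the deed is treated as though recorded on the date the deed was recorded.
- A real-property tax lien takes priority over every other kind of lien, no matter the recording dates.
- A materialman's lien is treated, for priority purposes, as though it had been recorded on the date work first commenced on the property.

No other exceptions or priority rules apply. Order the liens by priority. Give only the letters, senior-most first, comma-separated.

Adjusting effective dates: D was recorded within the 21-day window, so its effective date is the deed date Dec 21, 2021; E's effective date is Nov 9, 2020, when work began.
C, as a real-property tax lien, has superpriority and ranks first.
Remaining liens by effective date: A (Mar 6, 2020), E (Nov 9, 2020), F (Aug 22, 2021), D (Dec 21, 2021), B (May 21, 2022).

C, A, E, F, D, B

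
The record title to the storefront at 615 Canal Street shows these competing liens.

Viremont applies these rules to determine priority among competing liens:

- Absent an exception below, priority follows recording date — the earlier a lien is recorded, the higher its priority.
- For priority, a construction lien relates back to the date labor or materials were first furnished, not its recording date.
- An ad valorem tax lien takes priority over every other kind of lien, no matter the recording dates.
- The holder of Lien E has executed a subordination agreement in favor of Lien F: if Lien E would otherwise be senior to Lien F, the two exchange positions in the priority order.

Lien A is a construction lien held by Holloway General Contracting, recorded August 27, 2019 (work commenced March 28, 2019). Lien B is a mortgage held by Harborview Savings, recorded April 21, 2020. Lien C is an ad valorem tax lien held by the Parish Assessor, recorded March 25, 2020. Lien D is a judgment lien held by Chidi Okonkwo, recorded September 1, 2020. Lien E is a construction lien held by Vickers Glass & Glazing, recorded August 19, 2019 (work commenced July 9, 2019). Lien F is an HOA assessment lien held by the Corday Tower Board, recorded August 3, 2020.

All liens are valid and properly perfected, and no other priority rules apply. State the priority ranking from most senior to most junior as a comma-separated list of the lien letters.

C, A, F, B, E, D

Effective dates after the stated exceptions: A's effective date is March 28, 2019, when work began; E relates back to July 9, 2019 (work commenced).
C, as an ad valorem tax lien, has superpriority and ranks first.
Ordering the rest by effective date: A (March 28, 2019), E (July 9, 2019), B (April 21, 2020), F (August 3, 2020), D (September 1, 2020).
The subordination applies — E was senior to F — so E and F swap.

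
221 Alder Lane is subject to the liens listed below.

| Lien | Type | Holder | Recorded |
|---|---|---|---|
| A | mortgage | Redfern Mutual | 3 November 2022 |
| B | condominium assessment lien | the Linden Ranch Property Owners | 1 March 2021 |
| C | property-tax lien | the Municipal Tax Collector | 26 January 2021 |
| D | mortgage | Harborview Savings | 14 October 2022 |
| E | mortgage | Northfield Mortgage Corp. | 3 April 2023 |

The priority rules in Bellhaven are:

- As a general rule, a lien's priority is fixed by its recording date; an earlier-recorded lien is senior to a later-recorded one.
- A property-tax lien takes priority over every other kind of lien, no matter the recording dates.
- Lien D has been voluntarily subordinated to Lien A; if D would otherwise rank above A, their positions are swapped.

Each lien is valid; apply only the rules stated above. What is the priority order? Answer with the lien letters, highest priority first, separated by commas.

C, B, A, D, E

C is a property-tax lien, so it outranks all other liens regardless of date.
The other liens, earliest effective date first: B (1 March 2021), D (14 October 2022), A (3 November 2022), E (3 April 2023).
The subordination applies — D was senior to A — so D and A swap.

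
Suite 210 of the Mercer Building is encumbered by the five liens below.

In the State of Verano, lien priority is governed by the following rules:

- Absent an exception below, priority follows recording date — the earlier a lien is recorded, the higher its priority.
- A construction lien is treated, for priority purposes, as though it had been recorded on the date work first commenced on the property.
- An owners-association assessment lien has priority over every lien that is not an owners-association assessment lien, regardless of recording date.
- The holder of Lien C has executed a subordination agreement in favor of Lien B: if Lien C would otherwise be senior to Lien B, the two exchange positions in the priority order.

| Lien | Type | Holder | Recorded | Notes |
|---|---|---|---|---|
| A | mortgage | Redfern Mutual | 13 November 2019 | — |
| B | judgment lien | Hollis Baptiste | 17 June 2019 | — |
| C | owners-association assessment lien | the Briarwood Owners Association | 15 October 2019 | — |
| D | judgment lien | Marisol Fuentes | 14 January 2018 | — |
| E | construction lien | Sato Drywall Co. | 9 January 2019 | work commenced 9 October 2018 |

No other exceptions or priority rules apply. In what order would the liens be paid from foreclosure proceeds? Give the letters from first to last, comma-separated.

Adjusting effective dates: E is treated as recorded 9 October 2018, the work-commencement date.
C is an owners-association assessment lien, so it outranks all other liens regardless of date.
Ordering the rest by effective date: D (14 January 2018), E (9 October 2018), B (17 June 2019), A (13 November 2019).
The subordination applies — C was senior to B — so C and B swap.

B, D, E, C, A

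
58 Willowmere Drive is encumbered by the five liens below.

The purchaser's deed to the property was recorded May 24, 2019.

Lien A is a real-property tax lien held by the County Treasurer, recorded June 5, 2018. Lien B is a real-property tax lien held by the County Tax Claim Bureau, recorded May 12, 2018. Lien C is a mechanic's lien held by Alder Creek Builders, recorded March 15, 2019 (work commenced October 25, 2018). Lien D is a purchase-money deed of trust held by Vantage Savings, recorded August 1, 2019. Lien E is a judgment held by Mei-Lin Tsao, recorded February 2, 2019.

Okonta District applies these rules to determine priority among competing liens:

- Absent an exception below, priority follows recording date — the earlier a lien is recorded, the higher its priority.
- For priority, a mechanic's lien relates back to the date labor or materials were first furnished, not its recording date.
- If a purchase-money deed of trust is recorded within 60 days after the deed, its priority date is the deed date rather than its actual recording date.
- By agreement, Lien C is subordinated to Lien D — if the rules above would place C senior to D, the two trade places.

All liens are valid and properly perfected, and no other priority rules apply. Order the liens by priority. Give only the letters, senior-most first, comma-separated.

B, A, D, E, C

First, effective dates: C's effective date is October 25, 2018, when work began; D was recorded 69 days after the deed, outside the 60-day window, so it keeps its recording date.
Ordering by effective date: B (May 12, 2018), A (June 5, 2018), C (October 25, 2018), E (February 2, 2019), D (August 1, 2019).
The subordination applies — C was senior to D — so C and D swap.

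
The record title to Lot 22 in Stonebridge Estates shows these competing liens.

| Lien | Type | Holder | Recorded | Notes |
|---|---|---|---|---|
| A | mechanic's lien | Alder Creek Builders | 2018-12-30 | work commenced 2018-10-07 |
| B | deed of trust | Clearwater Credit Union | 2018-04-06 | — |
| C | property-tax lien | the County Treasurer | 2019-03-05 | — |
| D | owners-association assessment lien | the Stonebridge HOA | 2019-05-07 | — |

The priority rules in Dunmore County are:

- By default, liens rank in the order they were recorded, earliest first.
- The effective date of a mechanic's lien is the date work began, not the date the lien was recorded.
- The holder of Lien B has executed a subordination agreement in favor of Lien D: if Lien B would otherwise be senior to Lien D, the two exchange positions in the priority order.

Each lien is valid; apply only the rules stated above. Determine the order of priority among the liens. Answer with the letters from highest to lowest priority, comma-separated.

Effective dates after the stated exceptions: A relates back to 2018-10-07 (work commenced).
By effective date: B (2018-04-06), A (2018-10-07), C (2019-03-05), D (2019-05-07).
B is senior to D before the subordination, so the two trade places.

D, A, C, B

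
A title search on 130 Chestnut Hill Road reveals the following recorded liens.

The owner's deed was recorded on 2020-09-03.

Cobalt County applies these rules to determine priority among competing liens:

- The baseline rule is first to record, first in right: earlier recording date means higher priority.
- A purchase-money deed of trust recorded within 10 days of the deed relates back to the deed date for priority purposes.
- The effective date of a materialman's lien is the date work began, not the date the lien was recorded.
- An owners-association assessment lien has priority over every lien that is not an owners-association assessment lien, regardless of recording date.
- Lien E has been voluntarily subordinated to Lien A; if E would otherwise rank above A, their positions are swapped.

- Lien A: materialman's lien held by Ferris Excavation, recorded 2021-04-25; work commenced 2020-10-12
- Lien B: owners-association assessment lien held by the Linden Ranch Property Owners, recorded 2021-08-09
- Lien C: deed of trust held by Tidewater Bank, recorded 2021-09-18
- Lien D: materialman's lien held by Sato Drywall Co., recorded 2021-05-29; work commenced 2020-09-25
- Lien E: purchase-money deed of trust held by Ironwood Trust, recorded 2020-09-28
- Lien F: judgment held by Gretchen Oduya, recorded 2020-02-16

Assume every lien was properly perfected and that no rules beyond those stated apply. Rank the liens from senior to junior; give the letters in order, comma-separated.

Adjusting effective dates: A relates back to 2020-10-12 (work commenced); D's effective date is 2020-09-25, when work began; E missed the 10-day window (25 days after the deed), so its recording date stands.
As an owners-association assessment lien, B is senior to every other lien.
Ordering the rest by effective date: F (2020-02-16), D (2020-09-25), E (2020-09-28), A (2020-10-12), C (2021-09-18).
E is senior to A before the subordination, so the two trade places.

B, F, D, A, E, C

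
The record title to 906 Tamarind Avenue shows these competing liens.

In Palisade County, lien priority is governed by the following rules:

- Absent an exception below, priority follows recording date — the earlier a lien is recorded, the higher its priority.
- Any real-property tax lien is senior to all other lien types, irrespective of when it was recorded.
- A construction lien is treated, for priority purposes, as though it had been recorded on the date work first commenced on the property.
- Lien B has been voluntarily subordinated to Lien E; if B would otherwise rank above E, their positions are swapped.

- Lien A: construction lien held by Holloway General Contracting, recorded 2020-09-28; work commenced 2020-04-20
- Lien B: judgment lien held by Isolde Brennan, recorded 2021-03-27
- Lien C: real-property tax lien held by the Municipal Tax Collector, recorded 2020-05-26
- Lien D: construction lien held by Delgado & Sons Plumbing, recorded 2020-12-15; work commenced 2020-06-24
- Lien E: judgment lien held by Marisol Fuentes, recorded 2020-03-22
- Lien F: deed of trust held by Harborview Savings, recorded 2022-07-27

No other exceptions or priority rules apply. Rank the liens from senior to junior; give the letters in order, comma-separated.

Adjusting effective dates: A relates back to 2020-04-20 (work commenced); D's effective date is 2020-06-24, when work began.
C is a real-property tax lien and takes priority over every other lien.
Ordering the rest by effective date: E (2020-03-22), A (2020-04-20), D (2020-06-24), B (2021-03-27), F (2022-07-27).
B already ranks below E; the subordination has no effect.

C, E, A, D, B, F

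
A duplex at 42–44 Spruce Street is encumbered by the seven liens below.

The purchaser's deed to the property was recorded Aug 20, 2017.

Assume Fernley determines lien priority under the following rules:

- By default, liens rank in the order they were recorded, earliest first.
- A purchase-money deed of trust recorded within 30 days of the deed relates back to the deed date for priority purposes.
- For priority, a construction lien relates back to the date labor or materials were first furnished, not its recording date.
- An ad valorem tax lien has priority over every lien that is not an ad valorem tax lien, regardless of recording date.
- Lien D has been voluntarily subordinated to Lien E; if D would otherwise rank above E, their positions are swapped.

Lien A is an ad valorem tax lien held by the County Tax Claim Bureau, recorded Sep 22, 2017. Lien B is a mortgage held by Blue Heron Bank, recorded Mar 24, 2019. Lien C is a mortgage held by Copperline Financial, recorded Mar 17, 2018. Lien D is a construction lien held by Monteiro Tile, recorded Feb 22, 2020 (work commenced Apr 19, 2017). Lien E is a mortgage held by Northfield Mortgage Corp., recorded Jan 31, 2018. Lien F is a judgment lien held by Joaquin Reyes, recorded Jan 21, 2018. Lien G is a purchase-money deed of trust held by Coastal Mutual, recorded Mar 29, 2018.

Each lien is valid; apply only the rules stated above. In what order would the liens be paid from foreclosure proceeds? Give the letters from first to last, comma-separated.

Effective dates after the stated exceptions: D's effective date is Apr 19, 2017, when work began; G was recorded 221 days after the deed — beyond 30 days — so no relation-back applies.
A is an ad valorem tax lien and takes priority over every other lien.
Remaining liens by effective date: D (Apr 19, 2017), F (Jan 21, 2018), E (Jan 31, 2018), C (Mar 17, 2018), G (Mar 29, 2018), B (Mar 24, 2019).
D is senior to E before the subordination, so the two trade places.

A, E, F, D, C, G, B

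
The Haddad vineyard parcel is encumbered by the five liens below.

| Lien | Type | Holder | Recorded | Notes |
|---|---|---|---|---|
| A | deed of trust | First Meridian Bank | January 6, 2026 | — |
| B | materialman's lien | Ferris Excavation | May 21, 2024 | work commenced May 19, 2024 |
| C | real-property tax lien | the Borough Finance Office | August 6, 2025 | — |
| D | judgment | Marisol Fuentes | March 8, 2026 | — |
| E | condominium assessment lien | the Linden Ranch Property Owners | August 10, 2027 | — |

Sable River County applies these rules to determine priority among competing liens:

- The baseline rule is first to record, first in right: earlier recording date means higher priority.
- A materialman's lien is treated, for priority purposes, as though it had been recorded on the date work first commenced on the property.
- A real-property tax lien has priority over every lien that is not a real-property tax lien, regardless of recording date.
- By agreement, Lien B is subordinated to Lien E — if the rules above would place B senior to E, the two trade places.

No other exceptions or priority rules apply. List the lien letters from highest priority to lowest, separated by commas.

Effective dates: B relates back to May 19, 2024 (work commenced).
C is a real-property tax lien, so it outranks all other liens regardless of date.
The other liens, earliest effective date first: B (May 19, 2024), A (January 6, 2026), D (March 8, 2026), E (August 10, 2027).
B is senior to E before the subordination, so the two trade places.

C, E, A, D, B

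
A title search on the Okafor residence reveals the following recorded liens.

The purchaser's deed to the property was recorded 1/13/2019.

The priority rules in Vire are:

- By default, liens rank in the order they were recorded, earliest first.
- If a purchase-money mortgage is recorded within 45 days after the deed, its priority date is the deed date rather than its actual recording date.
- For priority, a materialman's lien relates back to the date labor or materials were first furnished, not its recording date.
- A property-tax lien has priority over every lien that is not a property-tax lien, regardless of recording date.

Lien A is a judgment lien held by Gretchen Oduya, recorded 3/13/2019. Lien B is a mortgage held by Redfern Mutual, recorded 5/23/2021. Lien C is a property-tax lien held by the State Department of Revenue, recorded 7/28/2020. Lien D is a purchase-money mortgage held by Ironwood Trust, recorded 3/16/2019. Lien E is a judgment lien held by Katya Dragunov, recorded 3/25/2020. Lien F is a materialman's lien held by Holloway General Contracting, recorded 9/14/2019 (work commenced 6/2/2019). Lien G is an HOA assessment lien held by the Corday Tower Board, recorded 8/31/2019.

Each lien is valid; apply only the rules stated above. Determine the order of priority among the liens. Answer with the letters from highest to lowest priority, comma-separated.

Adjusting effective dates: D was recorded 62 days after the deed — beyond 45 days — so no relation-back applies; F's effective date is 6/2/2019, when work began.
As a property-tax lien, C is senior to every other lien.
Among the remaining liens, by effective date: A (3/13/2019), D (3/16/2019), F (6/2/2019), G (8/31/2019), E (3/25/2020), B (5/23/2021).

C, A, D, F, G, E, B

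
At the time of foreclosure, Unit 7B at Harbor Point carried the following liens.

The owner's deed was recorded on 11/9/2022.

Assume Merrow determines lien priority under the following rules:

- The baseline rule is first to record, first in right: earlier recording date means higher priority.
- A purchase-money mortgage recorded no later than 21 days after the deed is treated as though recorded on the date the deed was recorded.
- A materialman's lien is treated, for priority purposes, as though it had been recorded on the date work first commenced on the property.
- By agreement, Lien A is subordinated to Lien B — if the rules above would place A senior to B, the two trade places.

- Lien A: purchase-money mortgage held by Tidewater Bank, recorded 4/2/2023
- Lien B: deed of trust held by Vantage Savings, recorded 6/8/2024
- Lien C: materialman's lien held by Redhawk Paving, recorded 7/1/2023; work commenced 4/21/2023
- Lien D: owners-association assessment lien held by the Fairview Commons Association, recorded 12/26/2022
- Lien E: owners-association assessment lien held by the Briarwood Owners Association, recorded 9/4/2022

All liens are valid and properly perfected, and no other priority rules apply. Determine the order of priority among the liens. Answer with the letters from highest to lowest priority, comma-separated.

Effective dates: A was recorded 144 days after the deed — beyond 21 days — so no relation-back applies; C relates back to 4/21/2023 (work commenced).
Sorted by effective date: E (9/4/2022), D (12/26/2022), A (4/2/2023), C (4/21/2023), B (6/8/2024).
A would otherwise be senior to B, so under the subordination agreement A and B exchange positions.

E, D, B, C, A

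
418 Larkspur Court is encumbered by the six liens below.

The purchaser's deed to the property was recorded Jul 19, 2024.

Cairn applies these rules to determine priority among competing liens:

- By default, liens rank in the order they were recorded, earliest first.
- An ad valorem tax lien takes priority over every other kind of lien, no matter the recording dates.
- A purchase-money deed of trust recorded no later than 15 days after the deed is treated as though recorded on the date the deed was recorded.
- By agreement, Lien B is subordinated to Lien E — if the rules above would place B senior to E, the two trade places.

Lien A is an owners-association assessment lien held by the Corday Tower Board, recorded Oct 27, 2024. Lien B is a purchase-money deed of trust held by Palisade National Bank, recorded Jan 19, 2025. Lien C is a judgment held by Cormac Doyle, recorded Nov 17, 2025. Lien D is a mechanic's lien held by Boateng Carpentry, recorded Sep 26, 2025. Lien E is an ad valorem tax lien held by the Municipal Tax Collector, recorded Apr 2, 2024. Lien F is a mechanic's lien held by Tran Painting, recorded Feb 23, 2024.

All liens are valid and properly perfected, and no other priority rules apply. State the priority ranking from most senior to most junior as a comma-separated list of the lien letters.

First, effective dates: B missed the 15-day window (184 days after the deed), so its recording date stands.
E is an ad valorem tax lien, so it outranks all other liens regardless of date.
Among the remaining liens, by effective date: F (Feb 23, 2024), A (Oct 27, 2024), B (Jan 19, 2025), D (Sep 26, 2025), C (Nov 17, 2025).
B is already junior to E, so the subordination agreement changes nothing.

E, F, A, B, D, C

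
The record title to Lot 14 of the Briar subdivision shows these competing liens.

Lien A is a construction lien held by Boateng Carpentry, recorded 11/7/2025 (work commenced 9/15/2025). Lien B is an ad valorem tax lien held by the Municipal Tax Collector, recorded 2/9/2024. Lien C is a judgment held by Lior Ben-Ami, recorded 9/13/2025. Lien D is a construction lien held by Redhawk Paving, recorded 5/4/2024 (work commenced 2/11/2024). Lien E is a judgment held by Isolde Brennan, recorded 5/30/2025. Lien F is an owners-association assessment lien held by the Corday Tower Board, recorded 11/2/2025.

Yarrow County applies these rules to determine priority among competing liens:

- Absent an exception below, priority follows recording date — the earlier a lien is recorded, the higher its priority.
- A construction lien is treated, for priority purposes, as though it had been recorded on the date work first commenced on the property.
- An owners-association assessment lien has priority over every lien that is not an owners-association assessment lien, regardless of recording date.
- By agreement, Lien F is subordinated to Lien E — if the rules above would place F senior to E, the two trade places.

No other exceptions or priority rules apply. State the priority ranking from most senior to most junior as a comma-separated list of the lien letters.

Adjusting effective dates: A's effective date is 9/15/2025, when work began; D is treated as recorded 2/11/2024, the work-commencement date.
F, as an owners-association assessment lien, has superpriority and ranks first.
Remaining liens by effective date: B (2/9/2024), D (2/11/2024), E (5/30/2025), C (9/13/2025), A (9/15/2025).
F would otherwise be senior to E, so under the subordination agreement F and E exchange positions.

E, B, D, F, C, A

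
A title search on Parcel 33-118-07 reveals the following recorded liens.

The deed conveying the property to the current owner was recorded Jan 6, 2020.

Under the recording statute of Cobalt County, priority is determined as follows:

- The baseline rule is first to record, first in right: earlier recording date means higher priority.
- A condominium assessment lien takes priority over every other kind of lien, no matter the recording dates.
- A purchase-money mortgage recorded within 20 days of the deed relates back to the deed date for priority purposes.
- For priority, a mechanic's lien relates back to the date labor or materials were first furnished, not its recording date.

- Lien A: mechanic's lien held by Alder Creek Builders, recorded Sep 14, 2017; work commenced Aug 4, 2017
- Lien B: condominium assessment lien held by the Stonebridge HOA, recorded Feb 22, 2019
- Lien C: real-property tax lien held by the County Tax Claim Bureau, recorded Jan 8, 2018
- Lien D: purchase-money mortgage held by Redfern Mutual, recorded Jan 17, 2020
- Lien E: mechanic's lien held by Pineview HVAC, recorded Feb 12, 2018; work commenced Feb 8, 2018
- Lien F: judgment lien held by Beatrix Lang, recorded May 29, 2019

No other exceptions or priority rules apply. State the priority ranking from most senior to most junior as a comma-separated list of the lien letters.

B, A, C, E, F, D

Effective dates: A relates back to Aug 4, 2017 (work commenced); D's effective date is the deed date, Jan 6, 2020; E relates back to Feb 8, 2018 (work commenced).
B is a condominium assessment lien and takes priority over every other lien.
Ordering the rest by effective date: A (Aug 4, 2017), C (Jan 8, 2018), E (Feb 8, 2018), F (May 29, 2019), D (Jan 6, 2020).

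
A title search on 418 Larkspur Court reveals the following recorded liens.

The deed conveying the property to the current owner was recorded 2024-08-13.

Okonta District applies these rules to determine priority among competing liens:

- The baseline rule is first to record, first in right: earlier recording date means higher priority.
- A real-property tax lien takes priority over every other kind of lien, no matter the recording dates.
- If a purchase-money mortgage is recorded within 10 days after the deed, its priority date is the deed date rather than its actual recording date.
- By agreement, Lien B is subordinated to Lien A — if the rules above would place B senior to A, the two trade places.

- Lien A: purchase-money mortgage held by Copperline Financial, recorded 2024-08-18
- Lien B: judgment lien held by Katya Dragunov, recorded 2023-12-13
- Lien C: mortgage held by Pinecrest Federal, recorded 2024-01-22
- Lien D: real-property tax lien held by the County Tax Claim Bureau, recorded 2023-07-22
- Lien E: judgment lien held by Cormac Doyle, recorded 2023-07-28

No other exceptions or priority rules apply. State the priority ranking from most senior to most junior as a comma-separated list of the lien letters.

D, E, A, C, B

First, effective dates: A relates back to the deed date 2024-08-13.
D is a real-property tax lien, so it outranks all other liens regardless of date.
Among the remaining liens, by effective date: E (2023-07-28), B (2023-12-13), C (2024-01-22), A (2024-08-13).
B would otherwise be senior to A, so under the subordination agreement B and A exchange positions.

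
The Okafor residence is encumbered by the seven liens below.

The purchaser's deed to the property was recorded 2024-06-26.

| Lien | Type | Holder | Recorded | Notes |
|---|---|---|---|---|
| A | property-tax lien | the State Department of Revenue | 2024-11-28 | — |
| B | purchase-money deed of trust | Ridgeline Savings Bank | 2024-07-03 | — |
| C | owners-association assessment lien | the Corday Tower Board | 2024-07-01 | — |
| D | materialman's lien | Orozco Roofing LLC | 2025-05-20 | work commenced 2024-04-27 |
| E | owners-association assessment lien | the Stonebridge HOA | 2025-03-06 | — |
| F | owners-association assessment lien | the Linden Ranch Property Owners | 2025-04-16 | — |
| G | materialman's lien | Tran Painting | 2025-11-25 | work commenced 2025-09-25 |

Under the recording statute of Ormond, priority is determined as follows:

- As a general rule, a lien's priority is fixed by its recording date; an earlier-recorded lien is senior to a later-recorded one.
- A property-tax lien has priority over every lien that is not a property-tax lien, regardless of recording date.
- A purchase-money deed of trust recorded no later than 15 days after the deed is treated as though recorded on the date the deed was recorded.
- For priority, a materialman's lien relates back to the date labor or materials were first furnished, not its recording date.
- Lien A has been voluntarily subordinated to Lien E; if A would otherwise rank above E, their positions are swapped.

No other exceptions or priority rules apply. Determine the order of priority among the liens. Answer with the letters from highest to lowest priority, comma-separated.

E, D, B, C, A, F, G

Adjusting effective dates: B was recorded within the 15-day window, so its effective date is the deed date 2024-06-26; D's effective date is 2024-04-27, when work began; G relates back to 2025-09-25 (work commenced).
A, as a property-tax lien, has superpriority and ranks first.
Remaining liens by effective date: D (2024-04-27), B (2024-06-26), C (2024-07-01), E (2025-03-06), F (2025-04-16), G (2025-09-25).
The subordination applies — A was senior to E — so A and E swap.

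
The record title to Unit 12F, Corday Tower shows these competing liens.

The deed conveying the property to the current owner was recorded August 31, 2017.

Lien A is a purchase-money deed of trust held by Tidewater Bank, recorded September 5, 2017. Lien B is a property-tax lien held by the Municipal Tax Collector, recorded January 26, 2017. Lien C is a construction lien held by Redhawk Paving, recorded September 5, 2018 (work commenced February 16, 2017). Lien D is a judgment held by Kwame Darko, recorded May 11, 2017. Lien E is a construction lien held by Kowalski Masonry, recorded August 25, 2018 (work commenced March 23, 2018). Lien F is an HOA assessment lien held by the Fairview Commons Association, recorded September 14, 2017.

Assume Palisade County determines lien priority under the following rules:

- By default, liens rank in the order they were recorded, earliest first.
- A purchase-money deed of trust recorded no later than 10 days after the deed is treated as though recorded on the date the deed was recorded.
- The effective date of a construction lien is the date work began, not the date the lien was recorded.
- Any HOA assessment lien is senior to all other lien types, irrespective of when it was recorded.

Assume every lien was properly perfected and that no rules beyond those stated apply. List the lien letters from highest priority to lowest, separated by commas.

Effective dates after the stated exceptions: A's effective date is the deed date, August 31, 2017; C is treated as recorded February 16, 2017, the work-commencement date; E relates back to March 23, 2018 (work commenced).
F is an HOA assessment lien and takes priority over every other lien.
Ordering the rest by effective date: B (January 26, 2017), C (February 16, 2017), D (May 11, 2017), A (August 31, 2017), E (March 23, 2018).

F, B, C, D, A, E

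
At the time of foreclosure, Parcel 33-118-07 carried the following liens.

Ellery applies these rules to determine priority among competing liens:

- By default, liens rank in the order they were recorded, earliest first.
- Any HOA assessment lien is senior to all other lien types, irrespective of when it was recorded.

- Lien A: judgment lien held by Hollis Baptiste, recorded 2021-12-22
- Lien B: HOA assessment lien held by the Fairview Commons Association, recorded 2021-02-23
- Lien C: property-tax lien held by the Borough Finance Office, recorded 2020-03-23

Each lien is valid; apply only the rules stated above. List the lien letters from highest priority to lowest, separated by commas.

B, as an HOA assessment lien, has superpriority and ranks first.
Among the remaining liens, by effective date: C (2020-03-23), A (2021-12-22).

B, C, A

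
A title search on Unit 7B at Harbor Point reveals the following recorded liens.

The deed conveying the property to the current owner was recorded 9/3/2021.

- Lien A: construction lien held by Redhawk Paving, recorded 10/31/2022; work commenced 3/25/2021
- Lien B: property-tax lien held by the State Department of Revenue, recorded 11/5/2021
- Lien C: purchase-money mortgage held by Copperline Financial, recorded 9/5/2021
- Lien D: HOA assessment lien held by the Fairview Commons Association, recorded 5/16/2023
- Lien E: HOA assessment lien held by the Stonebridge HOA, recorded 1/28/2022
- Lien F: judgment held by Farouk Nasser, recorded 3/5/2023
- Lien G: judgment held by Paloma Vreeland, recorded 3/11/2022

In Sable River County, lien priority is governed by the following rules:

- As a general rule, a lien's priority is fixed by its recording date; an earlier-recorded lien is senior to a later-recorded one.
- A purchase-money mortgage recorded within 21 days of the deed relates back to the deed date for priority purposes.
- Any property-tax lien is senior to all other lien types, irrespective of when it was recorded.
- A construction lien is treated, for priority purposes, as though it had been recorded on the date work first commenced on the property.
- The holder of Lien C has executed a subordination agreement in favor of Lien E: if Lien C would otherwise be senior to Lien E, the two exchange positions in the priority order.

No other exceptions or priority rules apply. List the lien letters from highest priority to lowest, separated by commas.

B, A, E, C, G, F, D

Adjusting effective dates: A's effective date is 3/25/2021, when work began; C was recorded within the 21-day window, so its effective date is the deed date 9/3/2021.
B is a property-tax lien, so it outranks all other liens regardless of date.
The other liens, earliest effective date first: A (3/25/2021), C (9/3/2021), E (1/28/2022), G (3/11/2022), F (3/5/2023), D (5/16/2023).
C would otherwise be senior to E, so under the subordination agreement C and E exchange positions.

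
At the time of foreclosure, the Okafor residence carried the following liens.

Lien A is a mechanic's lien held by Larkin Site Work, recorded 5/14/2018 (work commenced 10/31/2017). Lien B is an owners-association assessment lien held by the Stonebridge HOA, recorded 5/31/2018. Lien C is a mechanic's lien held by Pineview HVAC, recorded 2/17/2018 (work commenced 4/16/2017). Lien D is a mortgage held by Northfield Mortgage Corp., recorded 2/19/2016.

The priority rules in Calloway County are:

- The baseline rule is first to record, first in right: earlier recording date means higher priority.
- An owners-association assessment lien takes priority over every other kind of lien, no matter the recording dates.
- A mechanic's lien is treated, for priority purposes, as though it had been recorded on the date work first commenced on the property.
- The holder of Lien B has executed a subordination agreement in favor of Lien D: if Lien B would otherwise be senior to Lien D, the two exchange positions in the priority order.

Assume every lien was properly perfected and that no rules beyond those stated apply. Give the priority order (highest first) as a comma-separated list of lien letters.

D, B, C, A

Effective dates after the stated exceptions: A is treated as recorded 10/31/2017, the work-commencement date; C is treated as recorded 4/16/2017, the work-commencement date.
As an owners-association assessment lien, B is senior to every other lien.
Remaining liens by effective date: D (2/19/2016), C (4/16/2017), A (10/31/2017).
B would otherwise be senior to D, so under the subordination agreement B and D exchange positions.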